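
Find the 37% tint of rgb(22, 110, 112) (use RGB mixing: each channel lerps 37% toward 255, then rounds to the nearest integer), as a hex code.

Per channel, c → c + 0.37(255 − c):
  R: 22 + 0.37×(255−22) = 22 + 86.21 = 108.21 → 108
  G: 110 + 0.37×(255−110) = 110 + 53.65 = 163.65 → 164
  B: 112 + 52.91 = 164.91 → 165
rgb(108, 164, 165) = #6ca4a5.

#6ca4a5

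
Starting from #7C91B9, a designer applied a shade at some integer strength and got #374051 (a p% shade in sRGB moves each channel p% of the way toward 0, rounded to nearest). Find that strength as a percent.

#7C91B9 is rgb(124, 145, 185); #374051 is rgb(55, 64, 81).
On the B channel (widest range): 81 ≈ 185 + (p/100)(0 − 185), so p ≈ 100×(81 − 185)/(0 − 185) = -10400/-185 = 56.22.
p = 56 reproduces all three channels after rounding.

56%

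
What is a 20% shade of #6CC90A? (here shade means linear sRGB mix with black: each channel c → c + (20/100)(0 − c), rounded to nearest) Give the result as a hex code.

#56A108

#6CC90A is rgb(108, 201, 10).
A 20% shade moves each channel 20% toward 0:
  R: 108 + 0.2×(0−108) = 108 − 21.6 = 86.4 → 86
  G: 201 + 0.2×(0−201) = 201 − 40.2 = 160.8 → 161
  B: 10 − 2 = 8 → 8
rgb(86, 161, 8) = #56A108.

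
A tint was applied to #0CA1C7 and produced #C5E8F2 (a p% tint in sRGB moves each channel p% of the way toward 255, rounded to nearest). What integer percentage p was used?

76%

#0CA1C7 is rgb(12, 161, 199); #C5E8F2 is rgb(197, 232, 242).
On the R channel (widest range): 197 ≈ 12 + (p/100)(255 − 12), so p ≈ 100×(197 − 12)/(255 − 12) = 18500/243 = 76.13.
p = 76 reproduces all three channels after rounding.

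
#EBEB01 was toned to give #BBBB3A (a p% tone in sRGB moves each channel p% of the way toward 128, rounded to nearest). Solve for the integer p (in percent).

#EBEB01 is rgb(235, 235, 1); #BBBB3A is rgb(187, 187, 58).
On the B channel (widest range): 58 ≈ 1 + (p/100)(128 − 1), so p ≈ 100×(58 − 1)/(128 − 1) = 5700/127 = 44.88.
p = 45 reproduces all three channels after rounding.

45%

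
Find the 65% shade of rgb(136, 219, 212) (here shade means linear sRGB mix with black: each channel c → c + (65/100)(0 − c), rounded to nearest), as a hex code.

#304D4A

Lerp each channel 65% toward 0:
  R: 136 + 0.65×(0−136) = 136 − 88.4 = 47.6 → 48
  G: 219 + 0.65×(0−219) = 219 − 142.35 = 76.65 → 77
  B: 212 − 137.8 = 74.2 → 74
rgb(48, 77, 74) = #304D4A.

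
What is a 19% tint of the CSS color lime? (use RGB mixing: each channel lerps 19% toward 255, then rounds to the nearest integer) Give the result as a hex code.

#30FF30

CSS lime is rgb(0, 255, 0).
A 19% tint moves each channel 19% toward 255:
  R: 0 + 48.45 = 48.45 → 48
  G: 255 + 0.19×(255−255) = 255 + 0 = 255 → 255
  B: 0 + 48.45 = 48.45 → 48
rgb(48, 255, 48) = #30FF30.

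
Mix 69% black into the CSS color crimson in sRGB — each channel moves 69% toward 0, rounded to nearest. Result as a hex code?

#440613

CSS crimson is rgb(220, 20, 60).
Lerp each channel 69% toward 0:
  R: 220 − 151.8 = 68.2 → 68
  G: 20 − 13.8 = 6.2 → 6
  B: 60 + 0.69×(0−60) = 60 − 41.4 = 18.6 → 19
rgb(68, 6, 19) = #440613.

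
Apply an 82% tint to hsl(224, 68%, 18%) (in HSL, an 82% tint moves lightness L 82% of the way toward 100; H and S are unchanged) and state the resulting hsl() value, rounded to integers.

hsl(224, 68%, 85%)

L moves 82% from 18 toward 100: 18 + 67.24 = 85.24 → 85.
H and S are unchanged.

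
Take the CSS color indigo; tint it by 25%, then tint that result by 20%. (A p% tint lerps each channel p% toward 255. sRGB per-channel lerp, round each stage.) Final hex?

#9366B4

CSS indigo is rgb(75, 0, 130).
A 25% tint moves each channel 25% toward 255:
  R: 75 + 0.25×(255−75) = 75 + 45 = 120 → 120
  G: 0 + 63.75 = 63.75 → 64
  B: 130 + 31.25 = 161.25 → 161
After the tint: rgb(120, 64, 161) = #7840A1.
Per channel, c → c + 0.2(255 − c):
  R: 120 + 0.2×(255−120) = 120 + 27 = 147 → 147
  G: 64 + 38.2 = 102.2 → 102
  B: 161 + 18.8 = 179.8 → 180
rgb(147, 102, 180) = #9366B4.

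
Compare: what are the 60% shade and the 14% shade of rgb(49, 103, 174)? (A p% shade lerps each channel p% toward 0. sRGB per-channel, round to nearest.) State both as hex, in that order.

60% shade:
  R: 49 + 0.6×(0−49) = 49 − 29.4 = 19.6 → 20
  G: 103 − 61.8 = 41.2 → 41
  B: 174 + 0.6×(0−174) = 174 − 104.4 = 69.6 → 70
  → #142946
14% shade:
  R: 49 + 0.14×(0−49) = 49 − 6.86 = 42.14 → 42
  G: 103 − 14.42 = 88.58 → 89
  B: 174 + 0.14×(0−174) = 174 − 24.36 = 149.64 → 150
  → #2a5996

#142946, #2a5996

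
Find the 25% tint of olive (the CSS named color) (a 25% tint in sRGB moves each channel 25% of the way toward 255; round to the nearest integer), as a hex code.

CSS olive is rgb(128, 128, 0).
Per channel, c → c + 0.25(255 − c):
  R: 128 + 31.75 = 159.75 → 160
  G: 128 + 0.25×(255−128) = 128 + 31.75 = 159.75 → 160
  B: 0 + 0.25×(255−0) = 0 + 63.75 = 63.75 → 64
rgb(160, 160, 64) = #A0A040.

#A0A040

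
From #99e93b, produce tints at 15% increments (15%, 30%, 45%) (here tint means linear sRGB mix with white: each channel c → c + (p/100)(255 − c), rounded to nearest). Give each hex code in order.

#99e93b is rgb(153, 233, 59).
15%: (153 + 15.3 = 168.3→168, 233 + 3.3 = 236.3→236, 59 + 29.4 = 88.4→88) → #a8ec58
30%: (153 + 30.6 = 183.6→184, 233 + 6.6 = 239.6→240, 59 + 58.8 = 117.8→118) → #b8f076
45%: (153 + 45.9 = 198.9→199, 233 + 9.9 = 242.9→243, 59 + 88.2 = 147.2→147) → #c7f393

#a8ec58, #b8f076, #c7f393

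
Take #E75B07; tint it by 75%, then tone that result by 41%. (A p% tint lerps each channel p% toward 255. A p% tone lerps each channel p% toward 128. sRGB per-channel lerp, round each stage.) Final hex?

#C7B3A6

#E75B07 is rgb(231, 91, 7).
Lerp each channel 75% toward 255:
  R: 231 + 18 = 249 → 249
  G: 91 + 0.75×(255−91) = 91 + 123 = 214 → 214
  B: 7 + 186 = 193 → 193
After the tint: rgb(249, 214, 193) = #F9D6C1.
Lerp each channel 41% toward 128:
  R: 249 − 49.61 = 199.39 → 199
  G: 214 − 35.26 = 178.74 → 179
  B: 193 + 0.41×(128−193) = 193 − 26.65 = 166.35 → 166
rgb(199, 179, 166) = #C7B3A6.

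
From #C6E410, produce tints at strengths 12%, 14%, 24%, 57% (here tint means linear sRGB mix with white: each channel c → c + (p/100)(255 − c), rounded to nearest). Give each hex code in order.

#CDE72D, #CEE831, #D4EA49, #E6F398

#C6E410 is rgb(198, 228, 16).
12%: (198 + 6.84 = 204.84→205, 228 + 3.24 = 231.24→231, 16 + 28.68 = 44.68→45) → #CDE72D
14%: (198 + 7.98 = 205.98→206, 228 + 3.78 = 231.78→232, 16 + 33.46 = 49.46→49) → #CEE831
24%: (198 + 13.68 = 211.68→212, 228 + 6.48 = 234.48→234, 16 + 57.36 = 73.36→73) → #D4EA49
57%: (198 + 32.49 = 230.49→230, 228 + 15.39 = 243.39→243, 16 + 136.23 = 152.23→152) → #E6F398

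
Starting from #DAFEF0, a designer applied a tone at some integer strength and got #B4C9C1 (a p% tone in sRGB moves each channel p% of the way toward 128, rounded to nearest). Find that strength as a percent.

#DAFEF0 is rgb(218, 254, 240); #B4C9C1 is rgb(180, 201, 193).
On the G channel (widest range): 201 ≈ 254 + (p/100)(128 − 254), so p ≈ 100×(201 − 254)/(128 − 254) = -5300/-126 = 42.06.
p = 42 reproduces all three channels after rounding.

42%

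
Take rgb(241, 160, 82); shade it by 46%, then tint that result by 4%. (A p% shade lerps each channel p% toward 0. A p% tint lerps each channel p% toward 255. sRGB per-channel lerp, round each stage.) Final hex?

#875D34

Per channel, c → c + 0.46(0 − c):
  R: 241 − 110.86 = 130.14 → 130
  G: 160 + 0.46×(0−160) = 160 − 73.6 = 86.4 → 86
  B: 82 + 0.46×(0−82) = 82 − 37.72 = 44.28 → 44
After the shade: rgb(130, 86, 44) = #82562C.
Per channel, c → c + 0.04(255 − c):
  R: 130 + 0.04×(255−130) = 130 + 5 = 135 → 135
  G: 86 + 6.76 = 92.76 → 93
  B: 44 + 0.04×(255−44) = 44 + 8.44 = 52.44 → 52
rgb(135, 93, 52) = #875D34.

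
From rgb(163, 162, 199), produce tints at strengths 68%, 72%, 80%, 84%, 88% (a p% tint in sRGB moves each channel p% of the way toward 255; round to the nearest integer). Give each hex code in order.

68%: (163 + 62.56 = 225.56→226, 162 + 63.24 = 225.24→225, 199 + 38.08 = 237.08→237) → #E2E1ED
72%: (163 + 66.24 = 229.24→229, 162 + 66.96 = 228.96→229, 199 + 40.32 = 239.32→239) → #E5E5EF
80%: (163 + 73.6 = 236.6→237, 162 + 74.4 = 236.4→236, 199 + 44.8 = 243.8→244) → #EDECF4
84%: (163 + 77.28 = 240.28→240, 162 + 78.12 = 240.12→240, 199 + 47.04 = 246.04→246) → #F0F0F6
88%: (163 + 80.96 = 243.96→244, 162 + 81.84 = 243.84→244, 199 + 49.28 = 248.28→248) → #F4F4F8

#E2E1ED, #E5E5EF, #EDECF4, #F0F0F6, #F4F4F8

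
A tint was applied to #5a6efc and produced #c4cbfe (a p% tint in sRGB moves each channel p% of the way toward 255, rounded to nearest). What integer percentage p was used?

#5a6efc is rgb(90, 110, 252); #c4cbfe is rgb(196, 203, 254).
On the R channel (widest range): 196 ≈ 90 + (p/100)(255 − 90), so p ≈ 100×(196 − 90)/(255 − 90) = 10600/165 = 64.24.
p = 64 reproduces all three channels after rounding.

64%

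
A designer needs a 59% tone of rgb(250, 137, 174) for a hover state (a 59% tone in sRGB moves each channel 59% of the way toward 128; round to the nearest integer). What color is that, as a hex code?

Lerp each channel 59% toward 128:
  R: 250 + 0.59×(128−250) = 250 − 71.98 = 178.02 → 178
  G: 137 − 5.31 = 131.69 → 132
  B: 174 + 0.59×(128−174) = 174 − 27.14 = 146.86 → 147
rgb(178, 132, 147) = #b28493.

#b28493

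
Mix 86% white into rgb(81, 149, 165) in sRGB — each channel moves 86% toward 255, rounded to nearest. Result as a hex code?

#e7f0f2

An 86% tint moves each channel 86% toward 255:
  R: 81 + 0.86×(255−81) = 81 + 149.64 = 230.64 → 231
  G: 149 + 91.16 = 240.16 → 240
  B: 165 + 0.86×(255−165) = 165 + 77.4 = 242.4 → 242
rgb(231, 240, 242) = #e7f0f2.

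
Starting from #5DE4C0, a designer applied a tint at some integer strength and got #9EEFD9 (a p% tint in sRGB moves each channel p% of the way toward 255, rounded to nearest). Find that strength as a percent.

#5DE4C0 is rgb(93, 228, 192); #9EEFD9 is rgb(158, 239, 217).
On the R channel (widest range): 158 ≈ 93 + (p/100)(255 − 93), so p ≈ 100×(158 − 93)/(255 − 93) = 6500/162 = 40.12.
p = 40 reproduces all three channels after rounding.

40%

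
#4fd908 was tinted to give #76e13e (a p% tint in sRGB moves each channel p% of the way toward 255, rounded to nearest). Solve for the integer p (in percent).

#4fd908 is rgb(79, 217, 8); #76e13e is rgb(118, 225, 62).
On the B channel (widest range): 62 ≈ 8 + (p/100)(255 − 8), so p ≈ 100×(62 − 8)/(255 − 8) = 5400/247 = 21.86.
p = 22 reproduces all three channels after rounding.

22%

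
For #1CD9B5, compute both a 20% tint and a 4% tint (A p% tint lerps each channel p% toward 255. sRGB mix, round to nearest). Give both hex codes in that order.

#49E1C4, #25DBB8

#1CD9B5 is rgb(28, 217, 181).
20% tint:
  R: 28 + 45.4 = 73.4 → 73
  G: 217 + 7.6 = 224.6 → 225
  B: 181 + 0.2×(255−181) = 181 + 14.8 = 195.8 → 196
  → #49E1C4
4% tint:
  R: 28 + 0.04×(255−28) = 28 + 9.08 = 37.08 → 37
  G: 217 + 1.52 = 218.52 → 219
  B: 181 + 0.04×(255−181) = 181 + 2.96 = 183.96 → 184
  → #25DBB8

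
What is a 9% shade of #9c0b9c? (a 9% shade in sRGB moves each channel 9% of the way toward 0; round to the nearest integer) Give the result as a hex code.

#9c0b9c is rgb(156, 11, 156).
A 9% shade moves each channel 9% toward 0:
  R: 156 + 0.09×(0−156) = 156 − 14.04 = 141.96 → 142
  G: 11 + 0.09×(0−11) = 11 − 0.99 = 10.01 → 10
  B: 156 + 0.09×(0−156) = 156 − 14.04 = 141.96 → 142
rgb(142, 10, 142) = #8e0a8e.

#8e0a8e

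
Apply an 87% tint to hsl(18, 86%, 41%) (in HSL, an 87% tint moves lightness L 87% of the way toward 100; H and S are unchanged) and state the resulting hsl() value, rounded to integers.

L moves 87% from 41 toward 100: 41 + 51.33 = 92.33 → 92.
H and S are unchanged.

hsl(18, 86%, 92%)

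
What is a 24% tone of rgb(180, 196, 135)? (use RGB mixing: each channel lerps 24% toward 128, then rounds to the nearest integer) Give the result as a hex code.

Lerp each channel 24% toward 128:
  R: 180 − 12.48 = 167.52 → 168
  G: 196 + 0.24×(128−196) = 196 − 16.32 = 179.68 → 180
  B: 135 − 1.68 = 133.32 → 133
rgb(168, 180, 133) = #a8b485.

#a8b485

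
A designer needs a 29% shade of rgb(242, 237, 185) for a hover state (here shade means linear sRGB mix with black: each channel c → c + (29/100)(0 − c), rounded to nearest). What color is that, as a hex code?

#aca883

Lerp each channel 29% toward 0:
  R: 242 + 0.29×(0−242) = 242 − 70.18 = 171.82 → 172
  G: 237 − 68.73 = 168.27 → 168
  B: 185 − 53.65 = 131.35 → 131
rgb(172, 168, 131) = #aca883.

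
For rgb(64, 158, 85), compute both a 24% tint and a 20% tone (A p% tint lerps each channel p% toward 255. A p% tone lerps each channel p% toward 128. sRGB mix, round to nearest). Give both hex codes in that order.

#6EB57E, #4D985E

24% tint:
  R: 64 + 45.84 = 109.84 → 110
  G: 158 + 23.28 = 181.28 → 181
  B: 85 + 0.24×(255−85) = 85 + 40.8 = 125.8 → 126
  → #6EB57E
20% tone:
  R: 64 + 0.2×(128−64) = 64 + 12.8 = 76.8 → 77
  G: 158 + 0.2×(128−158) = 158 − 6 = 152 → 152
  B: 85 + 0.2×(128−85) = 85 + 8.6 = 93.6 → 94
  → #4D985E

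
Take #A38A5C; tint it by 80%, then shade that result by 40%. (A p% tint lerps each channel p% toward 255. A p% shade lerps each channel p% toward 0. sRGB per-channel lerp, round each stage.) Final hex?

#8E8B85

#A38A5C is rgb(163, 138, 92).
An 80% tint moves each channel 80% toward 255:
  R: 163 + 0.8×(255−163) = 163 + 73.6 = 236.6 → 237
  G: 138 + 93.6 = 231.6 → 232
  B: 92 + 0.8×(255−92) = 92 + 130.4 = 222.4 → 222
After the tint: rgb(237, 232, 222) = #EDE8DE.
A 40% shade moves each channel 40% toward 0:
  R: 237 + 0.4×(0−237) = 237 − 94.8 = 142.2 → 142
  G: 232 + 0.4×(0−232) = 232 − 92.8 = 139.2 → 139
  B: 222 − 88.8 = 133.2 → 133
rgb(142, 139, 133) = #8E8B85.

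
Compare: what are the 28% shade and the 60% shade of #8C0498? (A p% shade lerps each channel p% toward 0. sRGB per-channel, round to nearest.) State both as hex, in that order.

#8C0498 is rgb(140, 4, 152).
28% shade:
  R: 140 − 39.2 = 100.8 → 101
  G: 4 − 1.12 = 2.88 → 3
  B: 152 − 42.56 = 109.44 → 109
  → #65036D
60% shade:
  R: 140 + 0.6×(0−140) = 140 − 84 = 56 → 56
  G: 4 + 0.6×(0−4) = 4 − 2.4 = 1.6 → 2
  B: 152 + 0.6×(0−152) = 152 − 91.2 = 60.8 → 61
  → #38023D

#65036D, #38023D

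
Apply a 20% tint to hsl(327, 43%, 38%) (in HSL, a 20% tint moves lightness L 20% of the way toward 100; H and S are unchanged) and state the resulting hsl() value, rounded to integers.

hsl(327, 43%, 50%)

L moves 20% from 38 toward 100: 38 + 12.4 = 50.4 → 50.
H and S are unchanged.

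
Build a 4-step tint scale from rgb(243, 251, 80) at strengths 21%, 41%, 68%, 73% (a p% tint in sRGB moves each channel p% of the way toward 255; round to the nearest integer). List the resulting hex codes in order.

21%: (243 + 2.52 = 245.52→246, 251 + 0.84 = 251.84→252, 80 + 36.75 = 116.75→117) → #F6FC75
41%: (243 + 4.92 = 247.92→248, 251 + 1.64 = 252.64→253, 80 + 71.75 = 151.75→152) → #F8FD98
68%: (243 + 8.16 = 251.16→251, 251 + 2.72 = 253.72→254, 80 + 119 = 199→199) → #FBFEC7
73%: (243 + 8.76 = 251.76→252, 251 + 2.92 = 253.92→254, 80 + 127.75 = 207.75→208) → #FCFED0

#F6FC75, #F8FD98, #FBFEC7, #FCFED0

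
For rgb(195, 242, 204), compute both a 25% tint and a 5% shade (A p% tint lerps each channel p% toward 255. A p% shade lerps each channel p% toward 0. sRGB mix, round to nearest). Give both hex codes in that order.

#D2F5D9, #B9E6C2

25% tint:
  R: 195 + 0.25×(255−195) = 195 + 15 = 210 → 210
  G: 242 + 0.25×(255−242) = 242 + 3.25 = 245.25 → 245
  B: 204 + 0.25×(255−204) = 204 + 12.75 = 216.75 → 217
  → #D2F5D9
5% shade:
  R: 195 + 0.05×(0−195) = 195 − 9.75 = 185.25 → 185
  G: 242 + 0.05×(0−242) = 242 − 12.1 = 229.9 → 230
  B: 204 − 10.2 = 193.8 → 194
  → #B9E6C2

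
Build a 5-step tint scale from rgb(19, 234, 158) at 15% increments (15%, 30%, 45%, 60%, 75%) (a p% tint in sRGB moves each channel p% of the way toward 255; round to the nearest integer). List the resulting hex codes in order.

#36edad, #5af0bb, #7df3ca, #a1f7d8, #c4fae7

15%: (19 + 35.4 = 54.4→54, 234 + 3.15 = 237.15→237, 158 + 14.55 = 172.55→173) → #36edad
30%: (19 + 70.8 = 89.8→90, 234 + 6.3 = 240.3→240, 158 + 29.1 = 187.1→187) → #5af0bb
45%: (19 + 106.2 = 125.2→125, 234 + 9.45 = 243.45→243, 158 + 43.65 = 201.65→202) → #7df3ca
60%: (19 + 141.6 = 160.6→161, 234 + 12.6 = 246.6→247, 158 + 58.2 = 216.2→216) → #a1f7d8
75%: (19 + 177 = 196→196, 234 + 15.75 = 249.75→250, 158 + 72.75 = 230.75→231) → #c4fae7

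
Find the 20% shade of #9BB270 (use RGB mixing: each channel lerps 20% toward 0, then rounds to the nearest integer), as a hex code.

#7C8E5A

#9BB270 is rgb(155, 178, 112).
Per channel, c → c + 0.2(0 − c):
  R: 155 − 31 = 124 → 124
  G: 178 + 0.2×(0−178) = 178 − 35.6 = 142.4 → 142
  B: 112 + 0.2×(0−112) = 112 − 22.4 = 89.6 → 90
rgb(124, 142, 90) = #7C8E5A.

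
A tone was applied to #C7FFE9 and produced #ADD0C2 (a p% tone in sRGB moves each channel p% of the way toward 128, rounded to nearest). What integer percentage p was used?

#C7FFE9 is rgb(199, 255, 233); #ADD0C2 is rgb(173, 208, 194).
On the G channel (widest range): 208 ≈ 255 + (p/100)(128 − 255), so p ≈ 100×(208 − 255)/(128 − 255) = -4700/-127 = 37.01.
p = 37 reproduces all three channels after rounding.

37%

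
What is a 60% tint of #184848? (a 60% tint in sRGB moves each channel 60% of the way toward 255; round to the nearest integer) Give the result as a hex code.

#a3b6b6

#184848 is rgb(24, 72, 72).
A 60% tint moves each channel 60% toward 255:
  R: 24 + 0.6×(255−24) = 24 + 138.6 = 162.6 → 163
  G: 72 + 109.8 = 181.8 → 182
  B: 72 + 0.6×(255−72) = 72 + 109.8 = 181.8 → 182
rgb(163, 182, 182) = #a3b6b6.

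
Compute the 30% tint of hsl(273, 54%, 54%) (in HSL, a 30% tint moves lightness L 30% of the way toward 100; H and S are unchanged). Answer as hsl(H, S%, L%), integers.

L moves 30% from 54 toward 100: 54 + 13.8 = 67.8 → 68.
H and S are unchanged.

hsl(273, 54%, 68%)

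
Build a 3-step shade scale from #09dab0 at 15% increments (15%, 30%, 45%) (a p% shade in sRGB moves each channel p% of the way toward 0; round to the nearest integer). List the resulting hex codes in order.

#08b996, #06997b, #057861

#09dab0 is rgb(9, 218, 176).
15%: (9 − 1.35 = 7.65→8, 218 − 32.7 = 185.3→185, 176 − 26.4 = 149.6→150) → #08b996
30%: (9 − 2.7 = 6.3→6, 218 − 65.4 = 152.6→153, 176 − 52.8 = 123.2→123) → #06997b
45%: (9 − 4.05 = 4.95→5, 218 − 98.1 = 119.9→120, 176 − 79.2 = 96.8→97) → #057861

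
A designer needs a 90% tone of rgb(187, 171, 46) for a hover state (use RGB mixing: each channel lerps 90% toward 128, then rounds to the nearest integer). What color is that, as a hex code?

#868478

A 90% tone moves each channel 90% toward 128:
  R: 187 − 53.1 = 133.9 → 134
  G: 171 + 0.9×(128−171) = 171 − 38.7 = 132.3 → 132
  B: 46 + 0.9×(128−46) = 46 + 73.8 = 119.8 → 120
rgb(134, 132, 120) = #868478.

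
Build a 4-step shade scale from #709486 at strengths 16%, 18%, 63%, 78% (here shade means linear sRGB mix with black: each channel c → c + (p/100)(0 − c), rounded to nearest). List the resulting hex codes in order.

#709486 is rgb(112, 148, 134).
16%: (112 − 17.92 = 94.08→94, 148 − 23.68 = 124.32→124, 134 − 21.44 = 112.56→113) → #5E7C71
18%: (112 − 20.16 = 91.84→92, 148 − 26.64 = 121.36→121, 134 − 24.12 = 109.88→110) → #5C796E
63%: (112 − 70.56 = 41.44→41, 148 − 93.24 = 54.76→55, 134 − 84.42 = 49.58→50) → #293732
78%: (112 − 87.36 = 24.64→25, 148 − 115.44 = 32.56→33, 134 − 104.52 = 29.48→29) → #19211D

#5E7C71, #5C796E, #293732, #19211D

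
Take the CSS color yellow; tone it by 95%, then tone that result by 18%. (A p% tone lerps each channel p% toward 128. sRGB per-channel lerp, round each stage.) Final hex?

#85857B

CSS yellow is rgb(255, 255, 0).
Lerp each channel 95% toward 128:
  R: 255 − 120.65 = 134.35 → 134
  G: 255 + 0.95×(128−255) = 255 − 120.65 = 134.35 → 134
  B: 0 + 0.95×(128−0) = 0 + 121.6 = 121.6 → 122
After the tone: rgb(134, 134, 122) = #86867A.
An 18% tone moves each channel 18% toward 128:
  R: 134 + 0.18×(128−134) = 134 − 1.08 = 132.92 → 133
  G: 134 + 0.18×(128−134) = 134 − 1.08 = 132.92 → 133
  B: 122 + 0.18×(128−122) = 122 + 1.08 = 123.08 → 123
rgb(133, 133, 123) = #85857B.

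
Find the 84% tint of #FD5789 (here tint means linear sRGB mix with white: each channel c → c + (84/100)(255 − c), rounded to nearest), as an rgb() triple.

#FD5789 is rgb(253, 87, 137).
Lerp each channel 84% toward 255:
  R: 253 + 1.68 = 254.68 → 255
  G: 87 + 141.12 = 228.12 → 228
  B: 137 + 0.84×(255−137) = 137 + 99.12 = 236.12 → 236

rgb(255, 228, 236)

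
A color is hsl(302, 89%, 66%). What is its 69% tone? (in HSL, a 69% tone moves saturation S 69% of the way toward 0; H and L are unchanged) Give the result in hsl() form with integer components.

hsl(302, 28%, 66%)

S moves 69% from 89 toward 0: 89 − 61.41 = 27.59 → 28.
H and L are unchanged.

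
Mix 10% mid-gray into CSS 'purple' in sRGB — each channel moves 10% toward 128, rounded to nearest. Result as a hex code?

CSS purple is rgb(128, 0, 128).
Lerp each channel 10% toward 128:
  R: 128 + 0.1×(128−128) = 128 + 0 = 128 → 128
  G: 0 + 12.8 = 12.8 → 13
  B: 128 + 0.1×(128−128) = 128 + 0 = 128 → 128
rgb(128, 13, 128) = #800D80.

#800D80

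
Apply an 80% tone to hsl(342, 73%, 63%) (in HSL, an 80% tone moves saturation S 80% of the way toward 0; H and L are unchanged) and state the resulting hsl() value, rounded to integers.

S moves 80% from 73 toward 0: 73 − 58.4 = 14.6 → 15.
H and L are unchanged.

hsl(342, 15%, 63%)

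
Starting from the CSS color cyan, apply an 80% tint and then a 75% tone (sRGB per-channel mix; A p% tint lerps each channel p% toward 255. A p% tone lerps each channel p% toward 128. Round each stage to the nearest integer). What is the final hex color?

#93A0A0

CSS cyan is rgb(0, 255, 255).
An 80% tint moves each channel 80% toward 255:
  R: 0 + 0.8×(255−0) = 0 + 204 = 204 → 204
  G: 255 + 0.8×(255−255) = 255 + 0 = 255 → 255
  B: 255 + 0.8×(255−255) = 255 + 0 = 255 → 255
After the tint: rgb(204, 255, 255) = #CCFFFF.
Per channel, c → c + 0.75(128 − c):
  R: 204 + 0.75×(128−204) = 204 − 57 = 147 → 147
  G: 255 + 0.75×(128−255) = 255 − 95.25 = 159.75 → 160
  B: 255 + 0.75×(128−255) = 255 − 95.25 = 159.75 → 160
rgb(147, 160, 160) = #93A0A0.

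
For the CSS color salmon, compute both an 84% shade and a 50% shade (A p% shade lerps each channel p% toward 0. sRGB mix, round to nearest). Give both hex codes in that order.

CSS salmon is rgb(250, 128, 114).
84% shade:
  R: 250 + 0.84×(0−250) = 250 − 210 = 40 → 40
  G: 128 − 107.52 = 20.48 → 20
  B: 114 + 0.84×(0−114) = 114 − 95.76 = 18.24 → 18
  → #281412
50% shade:
  R: 250 − 125 = 125 → 125
  G: 128 + 0.5×(0−128) = 128 − 64 = 64 → 64
  B: 114 − 57 = 57 → 57
  → #7d4039

#281412, #7d4039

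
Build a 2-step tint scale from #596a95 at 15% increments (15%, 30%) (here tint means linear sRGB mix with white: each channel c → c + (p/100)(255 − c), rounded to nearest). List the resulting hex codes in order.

#596a95 is rgb(89, 106, 149).
15%: (89 + 24.9 = 113.9→114, 106 + 22.35 = 128.35→128, 149 + 15.9 = 164.9→165) → #7280a5
30%: (89 + 49.8 = 138.8→139, 106 + 44.7 = 150.7→151, 149 + 31.8 = 180.8→181) → #8b97b5

#7280a5, #8b97b5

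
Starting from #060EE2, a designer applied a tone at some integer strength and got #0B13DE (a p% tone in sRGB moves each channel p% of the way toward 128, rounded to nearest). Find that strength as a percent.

4%

#060EE2 is rgb(6, 14, 226); #0B13DE is rgb(11, 19, 222).
On the R channel (widest range): 11 ≈ 6 + (p/100)(128 − 6), so p ≈ 100×(11 − 6)/(128 − 6) = 500/122 = 4.10.
p = 4 reproduces all three channels after rounding.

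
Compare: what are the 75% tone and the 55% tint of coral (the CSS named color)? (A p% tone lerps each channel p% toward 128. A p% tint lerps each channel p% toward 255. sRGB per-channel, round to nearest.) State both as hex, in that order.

CSS coral is rgb(255, 127, 80).
75% tone:
  R: 255 + 0.75×(128−255) = 255 − 95.25 = 159.75 → 160
  G: 127 + 0.75×(128−127) = 127 + 0.75 = 127.75 → 128
  B: 80 + 0.75×(128−80) = 80 + 36 = 116 → 116
  → #A08074
55% tint:
  R: 255 + 0.55×(255−255) = 255 + 0 = 255 → 255
  G: 127 + 70.4 = 197.4 → 197
  B: 80 + 96.25 = 176.25 → 176
  → #FFC5B0

#A08074, #FFC5B0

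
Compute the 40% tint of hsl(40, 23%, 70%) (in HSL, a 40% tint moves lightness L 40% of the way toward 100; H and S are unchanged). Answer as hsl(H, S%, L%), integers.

L moves 40% from 70 toward 100: 70 + 12 = 82 → 82.
H and S are unchanged.

hsl(40, 23%, 82%)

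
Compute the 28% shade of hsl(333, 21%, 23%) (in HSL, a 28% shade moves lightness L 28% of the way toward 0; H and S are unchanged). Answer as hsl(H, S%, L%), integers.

hsl(333, 21%, 17%)

L moves 28% from 23 toward 0: 23 − 6.44 = 16.56 → 17.
H and S are unchanged.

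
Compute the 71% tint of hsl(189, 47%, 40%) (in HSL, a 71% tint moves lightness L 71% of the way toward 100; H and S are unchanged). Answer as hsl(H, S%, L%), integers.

L moves 71% from 40 toward 100: 40 + 42.6 = 82.6 → 83.
H and S are unchanged.

hsl(189, 47%, 83%)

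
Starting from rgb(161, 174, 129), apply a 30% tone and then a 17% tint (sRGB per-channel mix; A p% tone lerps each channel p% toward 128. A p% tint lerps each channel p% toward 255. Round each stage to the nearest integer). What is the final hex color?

A 30% tone moves each channel 30% toward 128:
  R: 161 + 0.3×(128−161) = 161 − 9.9 = 151.1 → 151
  G: 174 + 0.3×(128−174) = 174 − 13.8 = 160.2 → 160
  B: 129 + 0.3×(128−129) = 129 − 0.3 = 128.7 → 129
After the tone: rgb(151, 160, 129) = #97A081.
A 17% tint moves each channel 17% toward 255:
  R: 151 + 17.68 = 168.68 → 169
  G: 160 + 0.17×(255−160) = 160 + 16.15 = 176.15 → 176
  B: 129 + 0.17×(255−129) = 129 + 21.42 = 150.42 → 150
rgb(169, 176, 150) = #A9B096.

#A9B096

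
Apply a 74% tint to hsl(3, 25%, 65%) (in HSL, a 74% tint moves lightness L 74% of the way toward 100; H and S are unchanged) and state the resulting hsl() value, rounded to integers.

hsl(3, 25%, 91%)

L moves 74% from 65 toward 100: 65 + 25.9 = 90.9 → 91.
H and S are unchanged.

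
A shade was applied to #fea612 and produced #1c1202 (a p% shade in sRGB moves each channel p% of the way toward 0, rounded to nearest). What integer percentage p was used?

#fea612 is rgb(254, 166, 18); #1c1202 is rgb(28, 18, 2).
On the R channel (widest range): 28 ≈ 254 + (p/100)(0 − 254), so p ≈ 100×(28 − 254)/(0 − 254) = -22600/-254 = 88.98.
p = 89 reproduces all three channels after rounding.

89%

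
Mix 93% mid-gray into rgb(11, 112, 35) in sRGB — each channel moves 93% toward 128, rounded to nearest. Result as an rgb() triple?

rgb(120, 127, 121)

A 93% tone moves each channel 93% toward 128:
  R: 11 + 0.93×(128−11) = 11 + 108.81 = 119.81 → 120
  G: 112 + 14.88 = 126.88 → 127
  B: 35 + 0.93×(128−35) = 35 + 86.49 = 121.49 → 121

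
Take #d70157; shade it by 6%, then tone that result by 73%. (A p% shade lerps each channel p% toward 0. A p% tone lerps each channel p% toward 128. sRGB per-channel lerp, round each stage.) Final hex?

#d70157 is rgb(215, 1, 87).
Lerp each channel 6% toward 0:
  R: 215 − 12.9 = 202.1 → 202
  G: 1 − 0.06 = 0.94 → 1
  B: 87 + 0.06×(0−87) = 87 − 5.22 = 81.78 → 82
After the shade: rgb(202, 1, 82) = #ca0152.
Per channel, c → c + 0.73(128 − c):
  R: 202 + 0.73×(128−202) = 202 − 54.02 = 147.98 → 148
  G: 1 + 92.71 = 93.71 → 94
  B: 82 + 33.58 = 115.58 → 116
rgb(148, 94, 116) = #945e74.

#945e74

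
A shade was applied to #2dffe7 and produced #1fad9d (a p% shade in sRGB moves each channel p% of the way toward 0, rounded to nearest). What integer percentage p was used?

32%

#2dffe7 is rgb(45, 255, 231); #1fad9d is rgb(31, 173, 157).
On the G channel (widest range): 173 ≈ 255 + (p/100)(0 − 255), so p ≈ 100×(173 − 255)/(0 − 255) = -8200/-255 = 32.16.
p = 32 reproduces all three channels after rounding.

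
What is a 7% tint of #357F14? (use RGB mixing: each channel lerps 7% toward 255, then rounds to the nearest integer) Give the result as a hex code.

#357F14 is rgb(53, 127, 20).
Per channel, c → c + 0.07(255 − c):
  R: 53 + 14.14 = 67.14 → 67
  G: 127 + 8.96 = 135.96 → 136
  B: 20 + 0.07×(255−20) = 20 + 16.45 = 36.45 → 36
rgb(67, 136, 36) = #438824.

#438824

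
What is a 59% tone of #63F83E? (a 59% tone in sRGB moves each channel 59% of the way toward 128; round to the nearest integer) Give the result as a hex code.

#63F83E is rgb(99, 248, 62).
Lerp each channel 59% toward 128:
  R: 99 + 17.11 = 116.11 → 116
  G: 248 + 0.59×(128−248) = 248 − 70.8 = 177.2 → 177
  B: 62 + 38.94 = 100.94 → 101
rgb(116, 177, 101) = #74B165.

#74B165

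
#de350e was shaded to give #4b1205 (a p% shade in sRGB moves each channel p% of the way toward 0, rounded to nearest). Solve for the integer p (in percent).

66%

#de350e is rgb(222, 53, 14); #4b1205 is rgb(75, 18, 5).
On the R channel (widest range): 75 ≈ 222 + (p/100)(0 − 222), so p ≈ 100×(75 − 222)/(0 − 222) = -14700/-222 = 66.22.
p = 66 reproduces all three channels after rounding.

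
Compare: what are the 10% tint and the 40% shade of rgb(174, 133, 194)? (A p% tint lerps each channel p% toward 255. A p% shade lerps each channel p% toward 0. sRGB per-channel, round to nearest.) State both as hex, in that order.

10% tint:
  R: 174 + 0.1×(255−174) = 174 + 8.1 = 182.1 → 182
  G: 133 + 0.1×(255−133) = 133 + 12.2 = 145.2 → 145
  B: 194 + 6.1 = 200.1 → 200
  → #B691C8
40% shade:
  R: 174 + 0.4×(0−174) = 174 − 69.6 = 104.4 → 104
  G: 133 + 0.4×(0−133) = 133 − 53.2 = 79.8 → 80
  B: 194 − 77.6 = 116.4 → 116
  → #685074

#B691C8, #685074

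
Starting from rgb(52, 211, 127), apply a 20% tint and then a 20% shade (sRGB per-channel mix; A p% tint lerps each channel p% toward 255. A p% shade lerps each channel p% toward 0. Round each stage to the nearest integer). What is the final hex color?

#4AB07A

A 20% tint moves each channel 20% toward 255:
  R: 52 + 0.2×(255−52) = 52 + 40.6 = 92.6 → 93
  G: 211 + 0.2×(255−211) = 211 + 8.8 = 219.8 → 220
  B: 127 + 25.6 = 152.6 → 153
After the tint: rgb(93, 220, 153) = #5DDC99.
Lerp each channel 20% toward 0:
  R: 93 − 18.6 = 74.4 → 74
  G: 220 − 44 = 176 → 176
  B: 153 − 30.6 = 122.4 → 122
rgb(74, 176, 122) = #4AB07A.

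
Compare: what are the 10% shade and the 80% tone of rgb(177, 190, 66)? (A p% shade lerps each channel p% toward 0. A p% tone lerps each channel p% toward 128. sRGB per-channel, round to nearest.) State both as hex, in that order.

10% shade:
  R: 177 − 17.7 = 159.3 → 159
  G: 190 + 0.1×(0−190) = 190 − 19 = 171 → 171
  B: 66 + 0.1×(0−66) = 66 − 6.6 = 59.4 → 59
  → #9FAB3B
80% tone:
  R: 177 + 0.8×(128−177) = 177 − 39.2 = 137.8 → 138
  G: 190 − 49.6 = 140.4 → 140
  B: 66 + 0.8×(128−66) = 66 + 49.6 = 115.6 → 116
  → #8A8C74

#9FAB3B, #8A8C74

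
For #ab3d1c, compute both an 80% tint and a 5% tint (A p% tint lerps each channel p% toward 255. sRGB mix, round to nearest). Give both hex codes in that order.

#eed8d2, #af4727

#ab3d1c is rgb(171, 61, 28).
80% tint:
  R: 171 + 0.8×(255−171) = 171 + 67.2 = 238.2 → 238
  G: 61 + 155.2 = 216.2 → 216
  B: 28 + 0.8×(255−28) = 28 + 181.6 = 209.6 → 210
  → #eed8d2
5% tint:
  R: 171 + 0.05×(255−171) = 171 + 4.2 = 175.2 → 175
  G: 61 + 0.05×(255−61) = 61 + 9.7 = 70.7 → 71
  B: 28 + 0.05×(255−28) = 28 + 11.35 = 39.35 → 39
  → #af4727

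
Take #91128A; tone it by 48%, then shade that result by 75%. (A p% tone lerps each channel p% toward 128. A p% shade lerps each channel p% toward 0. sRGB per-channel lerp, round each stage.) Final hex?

#221221

#91128A is rgb(145, 18, 138).
Lerp each channel 48% toward 128:
  R: 145 − 8.16 = 136.84 → 137
  G: 18 + 52.8 = 70.8 → 71
  B: 138 + 0.48×(128−138) = 138 − 4.8 = 133.2 → 133
After the tone: rgb(137, 71, 133) = #894785.
Lerp each channel 75% toward 0:
  R: 137 + 0.75×(0−137) = 137 − 102.75 = 34.25 → 34
  G: 71 − 53.25 = 17.75 → 18
  B: 133 − 99.75 = 33.25 → 33
rgb(34, 18, 33) = #221221.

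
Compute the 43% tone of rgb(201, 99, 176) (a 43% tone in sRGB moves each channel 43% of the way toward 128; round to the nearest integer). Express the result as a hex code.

#AA6F9B

Per channel, c → c + 0.43(128 − c):
  R: 201 − 31.39 = 169.61 → 170
  G: 99 + 0.43×(128−99) = 99 + 12.47 = 111.47 → 111
  B: 176 + 0.43×(128−176) = 176 − 20.64 = 155.36 → 155
rgb(170, 111, 155) = #AA6F9B.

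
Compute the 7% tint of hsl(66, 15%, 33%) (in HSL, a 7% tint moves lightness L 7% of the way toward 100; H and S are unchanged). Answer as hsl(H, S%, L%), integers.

L moves 7% from 33 toward 100: 33 + 4.69 = 37.69 → 38.
H and S are unchanged.

hsl(66, 15%, 38%)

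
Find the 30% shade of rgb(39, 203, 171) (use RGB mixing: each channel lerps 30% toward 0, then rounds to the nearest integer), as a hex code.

Per channel, c → c + 0.3(0 − c):
  R: 39 + 0.3×(0−39) = 39 − 11.7 = 27.3 → 27
  G: 203 − 60.9 = 142.1 → 142
  B: 171 + 0.3×(0−171) = 171 − 51.3 = 119.7 → 120
rgb(27, 142, 120) = #1b8e78.

#1b8e78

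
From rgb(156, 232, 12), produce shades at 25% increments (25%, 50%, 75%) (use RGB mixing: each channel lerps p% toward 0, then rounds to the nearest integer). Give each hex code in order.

#75AE09, #4E7406, #273A03

25%: (156 − 39 = 117→117, 232 − 58 = 174→174, 12 − 3 = 9→9) → #75AE09
50%: (156 − 78 = 78→78, 232 − 116 = 116→116, 12 − 6 = 6→6) → #4E7406
75%: (156 − 117 = 39→39, 232 − 174 = 58→58, 12 − 9 = 3→3) → #273A03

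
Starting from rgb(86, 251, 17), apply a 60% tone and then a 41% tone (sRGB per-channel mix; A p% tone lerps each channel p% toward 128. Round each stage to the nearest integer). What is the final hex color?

#769D66

Per channel, c → c + 0.6(128 − c):
  R: 86 + 25.2 = 111.2 → 111
  G: 251 + 0.6×(128−251) = 251 − 73.8 = 177.2 → 177
  B: 17 + 0.6×(128−17) = 17 + 66.6 = 83.6 → 84
After the tone: rgb(111, 177, 84) = #6FB154.
Lerp each channel 41% toward 128:
  R: 111 + 0.41×(128−111) = 111 + 6.97 = 117.97 → 118
  G: 177 − 20.09 = 156.91 → 157
  B: 84 + 18.04 = 102.04 → 102
rgb(118, 157, 102) = #769D66.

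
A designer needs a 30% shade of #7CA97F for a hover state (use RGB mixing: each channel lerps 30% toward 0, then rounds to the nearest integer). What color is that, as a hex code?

#577659

#7CA97F is rgb(124, 169, 127).
Lerp each channel 30% toward 0:
  R: 124 + 0.3×(0−124) = 124 − 37.2 = 86.8 → 87
  G: 169 + 0.3×(0−169) = 169 − 50.7 = 118.3 → 118
  B: 127 − 38.1 = 88.9 → 89
rgb(87, 118, 89) = #577659.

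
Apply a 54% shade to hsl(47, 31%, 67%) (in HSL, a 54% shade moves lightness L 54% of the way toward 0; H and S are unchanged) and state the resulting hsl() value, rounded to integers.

L moves 54% from 67 toward 0: 67 − 36.18 = 30.82 → 31.
H and S are unchanged.

hsl(47, 31%, 31%)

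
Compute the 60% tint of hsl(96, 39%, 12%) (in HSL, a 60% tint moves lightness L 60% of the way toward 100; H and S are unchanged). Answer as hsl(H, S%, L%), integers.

L moves 60% from 12 toward 100: 12 + 52.8 = 64.8 → 65.
H and S are unchanged.

hsl(96, 39%, 65%)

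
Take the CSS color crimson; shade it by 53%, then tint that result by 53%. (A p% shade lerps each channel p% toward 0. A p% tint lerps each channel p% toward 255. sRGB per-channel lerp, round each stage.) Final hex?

#b88b94

CSS crimson is rgb(220, 20, 60).
Lerp each channel 53% toward 0:
  R: 220 + 0.53×(0−220) = 220 − 116.6 = 103.4 → 103
  G: 20 + 0.53×(0−20) = 20 − 10.6 = 9.4 → 9
  B: 60 + 0.53×(0−60) = 60 − 31.8 = 28.2 → 28
After the shade: rgb(103, 9, 28) = #67091c.
Lerp each channel 53% toward 255:
  R: 103 + 0.53×(255−103) = 103 + 80.56 = 183.56 → 184
  G: 9 + 0.53×(255−9) = 9 + 130.38 = 139.38 → 139
  B: 28 + 0.53×(255−28) = 28 + 120.31 = 148.31 → 148
rgb(184, 139, 148) = #b88b94.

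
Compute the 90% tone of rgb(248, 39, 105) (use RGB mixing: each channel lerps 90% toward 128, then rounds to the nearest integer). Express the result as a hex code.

#8C777E

Lerp each channel 90% toward 128:
  R: 248 + 0.9×(128−248) = 248 − 108 = 140 → 140
  G: 39 + 0.9×(128−39) = 39 + 80.1 = 119.1 → 119
  B: 105 + 0.9×(128−105) = 105 + 20.7 = 125.7 → 126
rgb(140, 119, 126) = #8C777E.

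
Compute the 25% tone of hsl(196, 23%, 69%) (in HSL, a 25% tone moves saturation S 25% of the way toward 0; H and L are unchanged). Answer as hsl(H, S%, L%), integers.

S moves 25% from 23 toward 0: 23 − 5.75 = 17.25 → 17.
H and L are unchanged.

hsl(196, 17%, 69%)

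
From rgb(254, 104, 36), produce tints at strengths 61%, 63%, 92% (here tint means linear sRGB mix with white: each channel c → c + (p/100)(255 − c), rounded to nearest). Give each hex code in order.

61%: (254 + 0.61 = 254.61→255, 104 + 92.11 = 196.11→196, 36 + 133.59 = 169.59→170) → #FFC4AA
63%: (254 + 0.63 = 254.63→255, 104 + 95.13 = 199.13→199, 36 + 137.97 = 173.97→174) → #FFC7AE
92%: (254 + 0.92 = 254.92→255, 104 + 138.92 = 242.92→243, 36 + 201.48 = 237.48→237) → #FFF3ED

#FFC4AA, #FFC7AE, #FFF3ED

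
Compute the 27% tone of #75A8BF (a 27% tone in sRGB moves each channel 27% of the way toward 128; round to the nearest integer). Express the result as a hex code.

#789DAE

#75A8BF is rgb(117, 168, 191).
Per channel, c → c + 0.27(128 − c):
  R: 117 + 2.97 = 119.97 → 120
  G: 168 − 10.8 = 157.2 → 157
  B: 191 + 0.27×(128−191) = 191 − 17.01 = 173.99 → 174
rgb(120, 157, 174) = #789DAE.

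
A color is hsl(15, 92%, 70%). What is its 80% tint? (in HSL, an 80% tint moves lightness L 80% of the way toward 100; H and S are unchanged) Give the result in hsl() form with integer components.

hsl(15, 92%, 94%)

L moves 80% from 70 toward 100: 70 + 24 = 94 → 94.
H and S are unchanged.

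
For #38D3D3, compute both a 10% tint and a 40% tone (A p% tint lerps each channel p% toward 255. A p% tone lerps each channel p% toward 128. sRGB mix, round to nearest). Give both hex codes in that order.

#4CD7D7, #55B2B2

#38D3D3 is rgb(56, 211, 211).
10% tint:
  R: 56 + 19.9 = 75.9 → 76
  G: 211 + 0.1×(255−211) = 211 + 4.4 = 215.4 → 215
  B: 211 + 0.1×(255−211) = 211 + 4.4 = 215.4 → 215
  → #4CD7D7
40% tone:
  R: 56 + 0.4×(128−56) = 56 + 28.8 = 84.8 → 85
  G: 211 + 0.4×(128−211) = 211 − 33.2 = 177.8 → 178
  B: 211 + 0.4×(128−211) = 211 − 33.2 = 177.8 → 178
  → #55B2B2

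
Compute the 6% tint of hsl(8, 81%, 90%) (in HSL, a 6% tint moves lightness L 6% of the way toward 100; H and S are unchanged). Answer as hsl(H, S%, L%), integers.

hsl(8, 81%, 91%)

L moves 6% from 90 toward 100: 90 + 0.6 = 90.6 → 91.
H and S are unchanged.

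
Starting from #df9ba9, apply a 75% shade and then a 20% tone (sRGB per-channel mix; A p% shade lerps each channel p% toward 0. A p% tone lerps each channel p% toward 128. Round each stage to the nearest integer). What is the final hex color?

#df9ba9 is rgb(223, 155, 169).
Per channel, c → c + 0.75(0 − c):
  R: 223 − 167.25 = 55.75 → 56
  G: 155 − 116.25 = 38.75 → 39
  B: 169 + 0.75×(0−169) = 169 − 126.75 = 42.25 → 42
After the shade: rgb(56, 39, 42) = #38272a.
Lerp each channel 20% toward 128:
  R: 56 + 0.2×(128−56) = 56 + 14.4 = 70.4 → 70
  G: 39 + 0.2×(128−39) = 39 + 17.8 = 56.8 → 57
  B: 42 + 0.2×(128−42) = 42 + 17.2 = 59.2 → 59
rgb(70, 57, 59) = #46393b.

#46393b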